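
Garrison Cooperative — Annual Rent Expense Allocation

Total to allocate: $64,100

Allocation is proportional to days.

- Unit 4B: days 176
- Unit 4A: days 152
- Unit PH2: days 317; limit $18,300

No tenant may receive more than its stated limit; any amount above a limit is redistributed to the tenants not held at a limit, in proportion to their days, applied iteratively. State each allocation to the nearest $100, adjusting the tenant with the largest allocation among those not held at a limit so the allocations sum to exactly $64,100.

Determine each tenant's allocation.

Unit 4B: $24,600 · Unit 4A: $21,200 · Unit PH2: $18,300

Total days = 645.
Proportional shares (ignoring caps): Unit 4B 17,490.85; Unit 4A 15,105.74; Unit PH2 31,503.41.
Capped: Unit PH2 ($18,300); balance $45,800 reallocated over remaining days 328.
Remaining shares: Unit 4B 24,575.61 → $24,600; Unit 4A 21,224.39 → $21,200.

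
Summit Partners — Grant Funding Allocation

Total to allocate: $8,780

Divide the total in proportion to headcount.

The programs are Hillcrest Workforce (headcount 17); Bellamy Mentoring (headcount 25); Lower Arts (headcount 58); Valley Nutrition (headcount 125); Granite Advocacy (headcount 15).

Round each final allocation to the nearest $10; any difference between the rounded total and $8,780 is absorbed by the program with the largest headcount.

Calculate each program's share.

Combined headcount = 240.
Raw shares: Hillcrest Workforce 17/240 × $8,780 = 621.92; Bellamy Mentoring 25/240 × $8,780 = 914.58; Lower Arts 58/240 × $8,780 = 2,121.83; Valley Nutrition 125/240 × $8,780 = 4,572.92; Granite Advocacy 15/240 × $8,780 = 548.75.
Rounded to nearest $10: Hillcrest Workforce $620; Bellamy Mentoring $910; Lower Arts $2,120; Valley Nutrition $4,570; Granite Advocacy $550. Sum = $8,770.
Difference $8,780 − $8,770 = +$10 applied to largest headcount (Valley Nutrition): Valley Nutrition becomes $4,580.

Hillcrest Workforce: $620 | Bellamy Mentoring: $910 | Lower Arts: $2,120 | Valley Nutrition: $4,580 | Granite Advocacy: $550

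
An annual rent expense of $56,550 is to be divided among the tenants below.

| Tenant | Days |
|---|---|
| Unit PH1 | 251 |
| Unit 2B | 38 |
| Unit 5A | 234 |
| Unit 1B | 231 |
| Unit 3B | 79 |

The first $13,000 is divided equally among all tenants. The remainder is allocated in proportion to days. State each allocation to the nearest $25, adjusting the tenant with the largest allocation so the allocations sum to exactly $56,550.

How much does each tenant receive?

Unit PH1: $15,750 | Unit 2B: $4,575 | Unit 5A: $14,825 | Unit 1B: $14,675 | Unit 3B: $6,725

Equal tier: $13,000 ÷ 5 = $2,600 apiece.
Remainder $43,550 by days (total 833): Unit PH1 13,122.51 → $13,125; Unit 2B 1,986.67 → $1,975; Unit 5A 12,233.73 → $12,225; Unit 1B 12,076.89 → $12,075; Unit 3B 4,130.19 → $4,125.
Rounding difference +$25 on remainder applied to Unit PH1.
Totals: Unit PH1 $2,600 + $13,150 = $15,750; Unit 2B $2,600 + $1,975 = $4,575; Unit 5A $2,600 + $12,225 = $14,825; Unit 1B $2,600 + $12,075 = $14,675; Unit 3B $2,600 + $4,125 = $6,725.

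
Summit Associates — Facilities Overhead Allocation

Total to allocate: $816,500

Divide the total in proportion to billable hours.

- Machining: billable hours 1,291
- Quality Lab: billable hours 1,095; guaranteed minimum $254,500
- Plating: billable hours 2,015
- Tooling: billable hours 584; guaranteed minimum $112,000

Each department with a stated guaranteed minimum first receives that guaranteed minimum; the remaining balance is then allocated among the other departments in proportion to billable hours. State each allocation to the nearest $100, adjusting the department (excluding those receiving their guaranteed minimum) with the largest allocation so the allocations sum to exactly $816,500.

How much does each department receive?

Minimums first: Quality Lab $254,500; Tooling $112,000. Residual $450,000.
Residual split over remaining billable hours 3,306: Machining 175,725.95 → $175,700; Plating 274,274.05 → $274,300.

Machining: $175,700; Quality Lab: $254,500; Plating: $274,300; Tooling: $112,000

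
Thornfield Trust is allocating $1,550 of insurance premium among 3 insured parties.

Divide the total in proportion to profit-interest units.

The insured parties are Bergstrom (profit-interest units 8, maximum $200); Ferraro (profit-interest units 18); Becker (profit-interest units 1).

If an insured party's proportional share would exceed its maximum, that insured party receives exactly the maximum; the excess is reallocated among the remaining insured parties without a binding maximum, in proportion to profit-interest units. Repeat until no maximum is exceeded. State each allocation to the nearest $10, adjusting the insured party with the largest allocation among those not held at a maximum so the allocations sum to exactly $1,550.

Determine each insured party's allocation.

Sum of profit-interest units: 27.
Pro-rata shares before constraints: Bergstrom 459.26; Ferraro 1,033.33; Becker 57.41.
Capped: Bergstrom ($200); remaining pool $1,350 reallocated over remaining profit-interest units 19.
Shares after redistribution: Ferraro 1,278.95 → $1,280; Becker 71.05 → $70.

Bergstrom: $200; Ferraro: $1,280; Becker: $70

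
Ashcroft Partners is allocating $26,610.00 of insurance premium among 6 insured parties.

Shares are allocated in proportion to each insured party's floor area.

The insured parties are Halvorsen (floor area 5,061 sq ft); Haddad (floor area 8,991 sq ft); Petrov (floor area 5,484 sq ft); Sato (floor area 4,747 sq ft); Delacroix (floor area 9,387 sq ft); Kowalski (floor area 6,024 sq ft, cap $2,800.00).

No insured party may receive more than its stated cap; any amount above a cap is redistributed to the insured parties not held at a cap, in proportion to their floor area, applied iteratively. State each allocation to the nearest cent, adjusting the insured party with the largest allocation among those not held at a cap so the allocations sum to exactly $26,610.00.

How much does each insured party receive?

Halvorsen: $3,578.93 · Haddad: $6,358.05 · Petrov: $3,878.05 · Sato: $3,356.88 · Delacroix: $6,638.09 · Kowalski: $2,800.00

Sum of floor area: 39,694.
Proportional shares (ignoring caps): Halvorsen 3,392.7851; Haddad 6,027.3721; Petrov 3,676.3551; Sato 3,182.2862; Delacroix 6,292.8420; Kowalski 4,038.3594.
Held at cap: Kowalski ($2,800.00); remaining pool $23,810.00 reallocated over remaining floor area 33,670.
Remaining shares: Halvorsen 3,578.9252 → $3,578.93; Haddad 6,358.0549 → $6,358.05; Petrov 3,878.0529 → $3,878.05; Sato 3,356.8776 → $3,356.88; Delacroix 6,638.0894 → $6,638.09.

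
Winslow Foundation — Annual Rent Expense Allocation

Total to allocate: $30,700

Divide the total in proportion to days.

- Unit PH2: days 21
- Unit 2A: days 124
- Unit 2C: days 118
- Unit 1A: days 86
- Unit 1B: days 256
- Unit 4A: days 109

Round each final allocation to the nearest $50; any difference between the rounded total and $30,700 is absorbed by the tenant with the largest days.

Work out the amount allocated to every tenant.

Unit PH2: $900 · Unit 2A: $5,350 · Unit 2C: $5,050 · Unit 1A: $3,700 · Unit 1B: $11,000 · Unit 4A: $4,700

Sum of days: 21 + 124 + 118 + 86 + 256 + 109 = 714.
Raw shares: Unit PH2 902.94; Unit 2A 5,331.65; Unit 2C 5,073.67; Unit 1A 3,697.76; Unit 1B 11,007.28; Unit 4A 4,686.69.
After rounding ($50): Unit PH2 $900; Unit 2A $5,350; Unit 2C $5,050; Unit 1A $3,700; Unit 1B $11,000; Unit 4A $4,700. Sum = $30,700.
No rounding difference to absorb.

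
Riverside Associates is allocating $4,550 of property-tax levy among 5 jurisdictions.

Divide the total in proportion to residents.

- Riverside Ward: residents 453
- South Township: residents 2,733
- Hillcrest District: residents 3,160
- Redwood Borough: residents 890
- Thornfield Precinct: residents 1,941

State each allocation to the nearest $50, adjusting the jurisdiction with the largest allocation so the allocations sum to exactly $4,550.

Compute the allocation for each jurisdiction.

Total residents = 9,177.
Pro-rata amounts: Riverside Ward 453/9,177 × $4,550 = 224.60; South Township 2,733/9,177 × $4,550 = 1,355.03; Hillcrest District 3,160/9,177 × $4,550 = 1,566.74; Redwood Borough 890/9,177 × $4,550 = 441.27; Thornfield Precinct 1,941/9,177 × $4,550 = 962.36.
At nearest $50: Riverside Ward $200; South Township $1,350; Hillcrest District $1,550; Redwood Borough $450; Thornfield Precinct $950. Sum = $4,500.
Difference $4,550 − $4,500 = +$50 applied to largest allocation (Hillcrest District): Hillcrest District becomes $1,600.

Riverside Ward: $200; South Township: $1,350; Hillcrest District: $1,600; Redwood Borough: $450; Thornfield Precinct: $950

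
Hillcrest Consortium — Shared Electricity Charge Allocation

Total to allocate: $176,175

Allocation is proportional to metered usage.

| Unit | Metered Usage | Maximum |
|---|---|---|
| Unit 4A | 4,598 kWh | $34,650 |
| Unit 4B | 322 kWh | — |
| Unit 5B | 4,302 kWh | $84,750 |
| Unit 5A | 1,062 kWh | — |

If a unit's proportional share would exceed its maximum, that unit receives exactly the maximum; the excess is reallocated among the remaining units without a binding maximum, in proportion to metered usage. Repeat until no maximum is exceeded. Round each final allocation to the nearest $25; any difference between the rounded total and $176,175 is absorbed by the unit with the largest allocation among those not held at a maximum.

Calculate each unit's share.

Unit 4A: $34,650 · Unit 4B: $13,200 · Unit 5B: $84,750 · Unit 5A: $43,575

Total metered usage = 10,284.
Pro-rata shares before constraints: Unit 4A 78,768.25; Unit 4B 5,516.18; Unit 5B 73,697.48; Unit 5A 18,193.10.
Capped: Unit 4A ($34,650); balance $141,525 reallocated over remaining metered usage 5,686.
Capped: Unit 5B ($84,750); balance $56,775 reallocated over remaining metered usage 1,384.
Shares after redistribution: Unit 4B 13,209.21 → $13,200; Unit 5A 43,565.79 → $43,575.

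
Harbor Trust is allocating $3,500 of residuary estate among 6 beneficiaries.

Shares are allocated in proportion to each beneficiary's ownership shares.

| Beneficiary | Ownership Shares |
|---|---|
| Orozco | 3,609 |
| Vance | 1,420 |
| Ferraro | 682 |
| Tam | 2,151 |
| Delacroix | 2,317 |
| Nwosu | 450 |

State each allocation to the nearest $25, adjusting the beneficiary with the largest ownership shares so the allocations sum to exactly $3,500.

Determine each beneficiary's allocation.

Orozco: $1,175 · Vance: $475 · Ferraro: $225 · Tam: $700 · Delacroix: $775 · Nwosu: $150

Combined ownership shares = 10,629.
Proportional shares: Orozco 3,609/10,629 × $3,500 = 1,188.40; Vance 1,420/10,629 × $3,500 = 467.59; Ferraro 682/10,629 × $3,500 = 224.57; Tam 2,151/10,629 × $3,500 = 708.30; Delacroix 2,317/10,629 × $3,500 = 762.96; Nwosu 450/10,629 × $3,500 = 148.18.
At nearest $25: Orozco $1,200; Vance $475; Ferraro $225; Tam $700; Delacroix $775; Nwosu $150. Sum = $3,525.
Difference $3,500 − $3,525 = −$25 applied to largest ownership shares (Orozco): Orozco becomes $1,175.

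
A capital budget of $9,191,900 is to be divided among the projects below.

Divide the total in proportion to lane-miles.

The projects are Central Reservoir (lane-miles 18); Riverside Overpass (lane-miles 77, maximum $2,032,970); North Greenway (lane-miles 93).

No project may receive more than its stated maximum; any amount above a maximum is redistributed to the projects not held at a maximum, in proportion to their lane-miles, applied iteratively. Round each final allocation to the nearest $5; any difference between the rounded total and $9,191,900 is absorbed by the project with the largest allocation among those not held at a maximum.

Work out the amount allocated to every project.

Combined lane-miles = 188.
Pro-rata shares before constraints: Central Reservoir 880,075.53; Riverside Overpass 3,764,767.55; North Greenway 4,547,056.91.
Capped: Riverside Overpass ($2,032,970); remaining pool $7,158,930 reallocated over remaining lane-miles 111.
Remaining shares: Central Reservoir 1,160,907.57 → $1,160,910; North Greenway 5,998,022.43 → $5,998,020.

Central Reservoir: $1,160,910 · Riverside Overpass: $2,032,970 · North Greenway: $5,998,020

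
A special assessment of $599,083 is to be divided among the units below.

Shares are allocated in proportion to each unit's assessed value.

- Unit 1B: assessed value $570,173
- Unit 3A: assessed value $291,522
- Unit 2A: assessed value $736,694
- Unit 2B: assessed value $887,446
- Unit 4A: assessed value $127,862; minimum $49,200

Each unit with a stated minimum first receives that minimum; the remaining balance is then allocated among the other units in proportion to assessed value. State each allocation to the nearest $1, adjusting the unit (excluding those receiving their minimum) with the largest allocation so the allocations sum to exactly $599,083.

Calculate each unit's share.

Fund the minimums — Unit 4A $49,200. Balance $549,883.
Balance split over remaining assessed value 2,485,835: Unit 1B 126,126.01 → $126,126; Unit 3A 64,486.58 → $64,487; Unit 2A 162,961.54 → $162,962; Unit 2B 196,308.87 → $196,309.
Rounding difference −$1 applied to Unit 2B → $196,308.

Unit 1B: $126,126; Unit 3A: $64,487; Unit 2A: $162,962; Unit 2B: $196,308; Unit 4A: $49,200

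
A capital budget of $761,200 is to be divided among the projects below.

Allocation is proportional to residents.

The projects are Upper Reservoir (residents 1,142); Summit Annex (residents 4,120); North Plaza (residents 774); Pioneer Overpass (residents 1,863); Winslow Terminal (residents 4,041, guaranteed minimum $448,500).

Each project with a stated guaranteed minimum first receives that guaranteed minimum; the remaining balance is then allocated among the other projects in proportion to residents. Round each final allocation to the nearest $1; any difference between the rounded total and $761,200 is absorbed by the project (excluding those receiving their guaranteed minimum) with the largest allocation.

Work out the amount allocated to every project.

Upper Reservoir: $45,209; Summit Annex: $163,099; North Plaza: $30,641; Pioneer Overpass: $73,751; Winslow Terminal: $448,500

Minimums first: Winslow Terminal $448,500. Residual $312,700.
Residual split over remaining residents 7,899: Upper Reservoir 45,208.68 → $45,209; Summit Annex 163,099.63 → $163,100; North Plaza 30,640.56 → $30,641; Pioneer Overpass 73,751.12 → $73,751.
Rounding difference −$1 applied to Summit Annex → $163,099.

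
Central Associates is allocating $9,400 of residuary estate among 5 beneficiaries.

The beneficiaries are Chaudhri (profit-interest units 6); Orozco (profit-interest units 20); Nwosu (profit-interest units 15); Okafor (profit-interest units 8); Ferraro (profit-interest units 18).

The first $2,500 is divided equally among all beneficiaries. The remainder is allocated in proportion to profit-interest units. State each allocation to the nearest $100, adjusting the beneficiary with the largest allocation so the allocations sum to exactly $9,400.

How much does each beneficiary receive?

$2,500 shared equally gives $500 per beneficiary.
Remainder $6,900 by profit-interest units (total 67): Chaudhri 617.91 → $600; Orozco 2,059.70 → $2,100; Nwosu 1,544.78 → $1,500; Okafor 823.88 → $800; Ferraro 1,853.73 → $1,900.
Totals: Chaudhri $500 + $600 = $1,100; Orozco $500 + $2,100 = $2,600; Nwosu $500 + $1,500 = $2,000; Okafor $500 + $800 = $1,300; Ferraro $500 + $1,900 = $2,400.

Chaudhri: $1,100 | Orozco: $2,600 | Nwosu: $2,000 | Okafor: $1,300 | Ferraro: $2,400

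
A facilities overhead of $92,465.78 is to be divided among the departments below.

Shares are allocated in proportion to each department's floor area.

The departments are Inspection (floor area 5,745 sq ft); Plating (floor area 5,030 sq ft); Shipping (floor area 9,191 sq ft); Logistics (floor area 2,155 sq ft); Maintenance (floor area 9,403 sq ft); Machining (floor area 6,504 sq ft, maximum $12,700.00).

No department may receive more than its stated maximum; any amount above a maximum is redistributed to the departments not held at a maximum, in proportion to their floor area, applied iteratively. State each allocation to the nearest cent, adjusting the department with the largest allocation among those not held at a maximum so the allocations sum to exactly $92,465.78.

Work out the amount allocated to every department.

Inspection: $14,536.68; Plating: $12,727.51; Shipping: $23,256.16; Logistics: $5,452.84; Maintenance: $23,792.59; Machining: $12,700.00

Combined floor area = 38,028.
Proportional shares (ignoring caps): Inspection 13,969.0729; Plating 12,230.5373; Shipping 22,348.0852; Logistics 5,239.9221; Maintenance 22,863.5671; Machining 15,814.5954.
Held at cap: Machining ($12,700.00); remaining pool $79,765.78 reallocated over remaining floor area 31,524.
Shares after redistribution: Inspection 14,536.6834 → $14,536.68; Plating 12,727.5052 → $12,727.51; Shipping 23,256.1630 → $23,256.16; Logistics 5,452.8377 → $5,452.84; Maintenance 23,792.5907 → $23,792.59.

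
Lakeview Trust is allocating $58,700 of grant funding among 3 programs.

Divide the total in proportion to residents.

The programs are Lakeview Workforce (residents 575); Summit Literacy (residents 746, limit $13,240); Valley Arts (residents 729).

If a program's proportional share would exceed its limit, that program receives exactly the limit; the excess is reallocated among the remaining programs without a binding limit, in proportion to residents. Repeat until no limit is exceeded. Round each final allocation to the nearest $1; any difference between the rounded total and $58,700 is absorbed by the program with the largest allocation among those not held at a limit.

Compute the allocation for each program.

Lakeview Workforce: $20,046 · Summit Literacy: $13,240 · Valley Arts: $25,414

Combined residents = 2,050.
Proportional shares (ignoring caps): Lakeview Workforce 16,464.63; Summit Literacy 21,361.07; Valley Arts 20,874.29.
Cap binds for Summit Literacy ($13,240); balance $45,460 reallocated over remaining residents 1,304.
Redistributed shares: Lakeview Workforce 20,045.63 → $20,046; Valley Arts 25,414.37 → $25,414.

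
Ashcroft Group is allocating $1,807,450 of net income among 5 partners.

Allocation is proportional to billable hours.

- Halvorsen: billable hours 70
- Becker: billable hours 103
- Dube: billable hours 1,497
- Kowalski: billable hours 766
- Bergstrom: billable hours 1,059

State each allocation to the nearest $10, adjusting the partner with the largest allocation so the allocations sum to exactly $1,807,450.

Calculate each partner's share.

Halvorsen: $36,200 | Becker: $53,270 | Dube: $774,170 | Kowalski: $396,140 | Bergstrom: $547,670

Combined billable hours = 3,495.
Unrounded shares: Halvorsen 70/3,495 × $1,807,450 = 36,200.72; Becker 103/3,495 × $1,807,450 = 53,266.77; Dube 1,497/3,495 × $1,807,450 = 774,178.15; Kowalski 766/3,495 × $1,807,450 = 396,139.26; Bergstrom 1,059/3,495 × $1,807,450 = 547,665.11.
After rounding ($10): Halvorsen $36,200; Becker $53,270; Dube $774,180; Kowalski $396,140; Bergstrom $547,670. Sum = $1,807,460.
Difference $1,807,450 − $1,807,460 = −$10 applied to largest allocation (Dube): Dube becomes $774,170.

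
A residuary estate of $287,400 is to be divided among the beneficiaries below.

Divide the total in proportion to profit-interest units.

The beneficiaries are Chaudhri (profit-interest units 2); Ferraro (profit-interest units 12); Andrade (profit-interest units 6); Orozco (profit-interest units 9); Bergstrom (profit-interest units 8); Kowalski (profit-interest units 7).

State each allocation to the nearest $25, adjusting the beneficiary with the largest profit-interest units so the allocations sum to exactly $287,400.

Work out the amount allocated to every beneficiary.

Profit-interest units total: 2 + 12 + 6 + 9 + 8 + 7 = 44.
Pro-rata amounts: Chaudhri 13,063.64; Ferraro 78,381.82; Andrade 39,190.91; Orozco 58,786.36; Bergstrom 52,254.55; Kowalski 45,722.73.
At nearest $25: Chaudhri $13,075; Ferraro $78,375; Andrade $39,200; Orozco $58,775; Bergstrom $52,250; Kowalski $45,725. Sum = $287,400.
Sum already equals the total — no adjustment.

Chaudhri: $13,075; Ferraro: $78,375; Andrade: $39,200; Orozco: $58,775; Bergstrom: $52,250; Kowalski: $45,725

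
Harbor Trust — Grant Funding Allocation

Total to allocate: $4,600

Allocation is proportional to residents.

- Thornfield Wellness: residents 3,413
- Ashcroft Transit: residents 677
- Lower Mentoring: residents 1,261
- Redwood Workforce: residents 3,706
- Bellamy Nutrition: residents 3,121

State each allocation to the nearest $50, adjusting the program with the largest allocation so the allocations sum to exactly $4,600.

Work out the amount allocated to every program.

Sum of residents: 12,178.
Unrounded shares: Thornfield Wellness 3,413/12,178 × $4,600 = 1,289.19; Ashcroft Transit 677/12,178 × $4,600 = 255.72; Lower Mentoring 1,261/12,178 × $4,600 = 476.32; Redwood Workforce 3,706/12,178 × $4,600 = 1,399.87; Bellamy Nutrition 3,121/12,178 × $4,600 = 1,178.90.
Rounded to nearest $50: Thornfield Wellness $1,300; Ashcroft Transit $250; Lower Mentoring $500; Redwood Workforce $1,400; Bellamy Nutrition $1,200. Sum = $4,650.
Difference $4,600 − $4,650 = −$50 applied to largest allocation (Redwood Workforce): Redwood Workforce becomes $1,350.

Thornfield Wellness: $1,300; Ashcroft Transit: $250; Lower Mentoring: $500; Redwood Workforce: $1,350; Bellamy Nutrition: $1,200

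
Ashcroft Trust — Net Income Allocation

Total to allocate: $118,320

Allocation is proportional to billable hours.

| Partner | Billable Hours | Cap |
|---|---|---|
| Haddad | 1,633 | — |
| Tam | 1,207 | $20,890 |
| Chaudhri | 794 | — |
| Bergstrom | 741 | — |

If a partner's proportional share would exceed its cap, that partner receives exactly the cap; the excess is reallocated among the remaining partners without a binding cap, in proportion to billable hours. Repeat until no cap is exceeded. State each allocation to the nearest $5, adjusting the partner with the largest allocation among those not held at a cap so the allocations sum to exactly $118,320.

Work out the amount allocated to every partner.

Haddad: $50,220; Tam: $20,890; Chaudhri: $24,420; Bergstrom: $22,790

Sum of billable hours: 4,375.
Proportional shares (ignoring caps): Haddad 44,163.79; Tam 32,642.80; Chaudhri 21,473.39; Bergstrom 20,040.03.
Capped: Tam ($20,890); remaining pool $97,430 reallocated over remaining billable hours 3,168.
Shares after redistribution: Haddad 50,221.97 → $50,220; Chaudhri 24,419.01 → $24,420; Bergstrom 22,789.02 → $22,790.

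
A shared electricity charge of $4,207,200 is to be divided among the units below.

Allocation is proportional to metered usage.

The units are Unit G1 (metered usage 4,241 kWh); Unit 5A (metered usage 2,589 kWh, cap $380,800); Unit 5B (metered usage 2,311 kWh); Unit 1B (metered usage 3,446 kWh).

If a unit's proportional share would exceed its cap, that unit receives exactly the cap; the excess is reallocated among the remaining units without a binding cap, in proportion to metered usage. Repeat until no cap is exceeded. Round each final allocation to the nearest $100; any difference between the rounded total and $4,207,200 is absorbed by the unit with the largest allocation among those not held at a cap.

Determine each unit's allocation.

Unit G1: $1,623,100 · Unit 5A: $380,800 · Unit 5B: $884,500 · Unit 1B: $1,318,800

Combined metered usage = 12,587.
Pro-rata shares before constraints: Unit G1 1,417,552.65; Unit 5A 865,372.27; Unit 5B 772,450.88; Unit 1B 1,151,824.20.
Capped: Unit 5A ($380,800); balance $3,826,400 reallocated over remaining metered usage 9,998.
Redistributed shares: Unit G1 1,623,100.86 → $1,623,100; Unit 5B 884,457.93 → $884,500; Unit 1B 1,318,841.21 → $1,318,800.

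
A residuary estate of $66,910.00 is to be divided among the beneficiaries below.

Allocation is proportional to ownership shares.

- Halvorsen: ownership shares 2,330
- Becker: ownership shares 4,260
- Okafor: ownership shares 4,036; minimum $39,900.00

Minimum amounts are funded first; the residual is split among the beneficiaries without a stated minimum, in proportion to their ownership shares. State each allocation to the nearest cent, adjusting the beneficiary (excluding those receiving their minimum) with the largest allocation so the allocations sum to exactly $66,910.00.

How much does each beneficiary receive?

Halvorsen: $9,549.82 · Becker: $17,460.18 · Okafor: $39,900.00

Minimums first: Okafor $39,900.00. Balance $27,010.00.
Balance split over remaining ownership shares 6,590: Halvorsen 9,549.8179 → $9,549.82; Becker 17,460.1821 → $17,460.18.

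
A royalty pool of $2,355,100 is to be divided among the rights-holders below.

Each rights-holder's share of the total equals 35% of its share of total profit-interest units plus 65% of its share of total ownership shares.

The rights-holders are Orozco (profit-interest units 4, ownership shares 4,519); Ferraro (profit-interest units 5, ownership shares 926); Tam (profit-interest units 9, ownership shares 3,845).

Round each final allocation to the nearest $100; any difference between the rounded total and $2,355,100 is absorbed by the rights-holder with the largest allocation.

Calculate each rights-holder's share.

Profit-interest units total 18; ownership shares total 9,290.
Composite weights (35% profit-interest units + 65% ownership shares): Orozco 0.3940; Ferraro 0.1620; Tam 0.4440.
Proportional shares: Orozco 927,819.55; Ferraro 381,555.21; Tam 1,045,725.24.
Rounded to nearest $100: Orozco $927,800; Ferraro $381,600; Tam $1,045,700. Sum = $2,355,100.
Sum already equals the total — no adjustment.

Orozco: $927,800; Ferraro: $381,600; Tam: $1,045,700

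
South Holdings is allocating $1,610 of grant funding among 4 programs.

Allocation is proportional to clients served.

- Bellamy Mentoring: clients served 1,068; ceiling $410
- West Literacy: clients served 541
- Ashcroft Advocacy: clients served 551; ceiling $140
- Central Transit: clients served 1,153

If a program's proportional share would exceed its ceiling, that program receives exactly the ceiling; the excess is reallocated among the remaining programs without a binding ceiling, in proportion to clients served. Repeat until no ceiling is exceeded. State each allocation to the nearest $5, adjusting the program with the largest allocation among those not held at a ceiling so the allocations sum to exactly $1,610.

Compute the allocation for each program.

Clients served total: 3,313.
Proportional shares (ignoring caps): Bellamy Mentoring 519.01; West Literacy 262.91; Ashcroft Advocacy 267.77; Central Transit 560.32.
Capped: Bellamy Mentoring ($410), Ashcroft Advocacy ($140); balance $1,060 reallocated over remaining clients served 1,694.
Shares after redistribution: West Literacy 338.52 → $340; Central Transit 721.48 → $720.

Bellamy Mentoring: $410 | West Literacy: $340 | Ashcroft Advocacy: $140 | Central Transit: $720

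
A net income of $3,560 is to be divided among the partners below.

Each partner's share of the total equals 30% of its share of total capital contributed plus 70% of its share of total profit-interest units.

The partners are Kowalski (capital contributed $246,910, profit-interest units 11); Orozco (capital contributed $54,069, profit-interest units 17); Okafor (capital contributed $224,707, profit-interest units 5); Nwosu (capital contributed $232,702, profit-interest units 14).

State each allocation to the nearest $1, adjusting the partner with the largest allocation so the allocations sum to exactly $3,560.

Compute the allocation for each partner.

Kowalski: $931 | Orozco: $978 | Okafor: $582 | Nwosu: $1,069

Totals — capital contributed 758,388, profit-interest units 47.
Combined weights (30% capital contributed + 70% profit-interest units): Kowalski 0.2615; Orozco 0.2746; Okafor 0.1634; Nwosu 0.3006.
Pro-rata amounts: Kowalski 930.95; Orozco 977.504; Okafor 581.55; Nwosu 1,070.00.
Rounded to nearest $1: Kowalski $931; Orozco $978; Okafor $582; Nwosu $1,070. Sum = $3,561.
Difference $3,560 − $3,561 = −$1 applied to largest allocation (Nwosu): Nwosu becomes $1,069.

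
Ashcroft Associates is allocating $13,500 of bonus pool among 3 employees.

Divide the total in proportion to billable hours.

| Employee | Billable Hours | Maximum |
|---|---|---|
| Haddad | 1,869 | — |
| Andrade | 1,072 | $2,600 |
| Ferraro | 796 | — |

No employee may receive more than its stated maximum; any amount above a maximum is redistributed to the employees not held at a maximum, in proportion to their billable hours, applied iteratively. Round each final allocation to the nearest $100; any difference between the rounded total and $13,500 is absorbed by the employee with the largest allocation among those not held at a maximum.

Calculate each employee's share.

Combined billable hours = 3,737.
Unconstrained shares: Haddad 6,751.81; Andrade 3,872.63; Ferraro 2,875.57.
Capped: Andrade ($2,600); balance $10,900 reallocated over remaining billable hours 2,665.
Redistributed shares: Haddad 7,644.32 → $7,600; Ferraro 3,255.68 → $3,300.

Haddad: $7,600 | Andrade: $2,600 | Ferraro: $3,300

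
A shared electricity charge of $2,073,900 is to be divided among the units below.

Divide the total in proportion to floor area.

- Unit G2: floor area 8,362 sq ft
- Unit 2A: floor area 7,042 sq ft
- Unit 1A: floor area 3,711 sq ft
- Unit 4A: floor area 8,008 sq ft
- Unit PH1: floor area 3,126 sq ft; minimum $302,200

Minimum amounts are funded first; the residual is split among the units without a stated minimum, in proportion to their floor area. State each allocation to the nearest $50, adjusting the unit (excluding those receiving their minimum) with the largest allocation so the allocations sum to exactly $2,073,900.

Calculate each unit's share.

Guaranteed amounts: Unit PH1 $302,200. Balance $1,771,700.
Balance split over remaining floor area 27,123: Unit G2 546,213.74 → $546,200; Unit 2A 459,990.10 → $460,000; Unit 1A 242,406.03 → $242,400; Unit 4A 523,090.13 → $523,100.

Unit G2: $546,200 | Unit 2A: $460,000 | Unit 1A: $242,400 | Unit 4A: $523,100 | Unit PH1: $302,200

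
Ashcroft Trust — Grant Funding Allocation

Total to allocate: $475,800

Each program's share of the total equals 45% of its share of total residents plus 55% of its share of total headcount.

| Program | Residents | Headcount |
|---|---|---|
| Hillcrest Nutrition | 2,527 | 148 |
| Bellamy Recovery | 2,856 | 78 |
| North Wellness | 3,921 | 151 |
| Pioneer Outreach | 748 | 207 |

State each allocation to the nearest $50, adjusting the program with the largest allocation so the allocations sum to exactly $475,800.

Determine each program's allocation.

Totals — residents 10,052, headcount 584.
Combined weights (45% residents + 55% headcount): Hillcrest Nutrition 0.2525; Bellamy Recovery 0.2013; North Wellness 0.3177; Pioneer Outreach 0.2284.
Pro-rata amounts: Hillcrest Nutrition 120,144.40; Bellamy Recovery 95,785.23; North Wellness 151,181.23; Pioneer Outreach 108,689.14.
After rounding ($50): Hillcrest Nutrition $120,150; Bellamy Recovery $95,800; North Wellness $151,200; Pioneer Outreach $108,700. Sum = $475,850.
Difference $475,800 − $475,850 = −$50 applied to largest allocation (North Wellness): North Wellness becomes $151,150.

Hillcrest Nutrition: $120,150; Bellamy Recovery: $95,800; North Wellness: $151,150; Pioneer Outreach: $108,700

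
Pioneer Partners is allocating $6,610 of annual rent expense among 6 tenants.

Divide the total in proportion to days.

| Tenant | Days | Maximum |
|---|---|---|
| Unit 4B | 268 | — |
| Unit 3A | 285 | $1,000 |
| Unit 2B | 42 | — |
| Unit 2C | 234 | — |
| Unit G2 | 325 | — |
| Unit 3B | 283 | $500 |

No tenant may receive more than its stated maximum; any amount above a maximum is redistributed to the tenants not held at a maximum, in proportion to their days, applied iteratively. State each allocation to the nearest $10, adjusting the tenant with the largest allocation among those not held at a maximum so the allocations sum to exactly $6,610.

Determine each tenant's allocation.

Unit 4B: $1,580; Unit 3A: $1,000; Unit 2B: $250; Unit 2C: $1,380; Unit G2: $1,900; Unit 3B: $500

Days total: 1,437.
Pro-rata shares before constraints: Unit 4B 1,232.76; Unit 3A 1,310.96; Unit 2B 193.19; Unit 2C 1,076.37; Unit G2 1,494.95; Unit 3B 1,301.76.
Capped: Unit 3A ($1,000), Unit 3B ($500); remaining pool $5,110 reallocated over remaining days 869.
Shares after redistribution: Unit 4B 1,575.93 → $1,580; Unit 2B 246.97 → $250; Unit 2C 1,376.00 → $1,380; Unit G2 1,911.10 → $1,910.
Rounding difference −$10 applied to Unit G2 → $1,900.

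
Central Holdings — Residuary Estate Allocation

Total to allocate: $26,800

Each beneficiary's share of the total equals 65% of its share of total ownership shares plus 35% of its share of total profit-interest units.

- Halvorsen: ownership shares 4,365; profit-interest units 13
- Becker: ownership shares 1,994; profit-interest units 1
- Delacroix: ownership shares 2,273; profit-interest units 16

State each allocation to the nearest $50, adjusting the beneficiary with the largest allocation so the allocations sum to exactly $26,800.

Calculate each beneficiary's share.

Ownership shares total 8,632; profit-interest units total 30.
Combined weights (65% ownership shares + 35% profit-interest units): Halvorsen 0.4804; Becker 0.1618; Delacroix 0.3578.
Pro-rata amounts: Halvorsen 12,873.55; Becker 4,336.70; Delacroix 9,589.74.
After rounding ($50): Halvorsen $12,850; Becker $4,350; Delacroix $9,600. Sum = $26,800.
No rounding difference to absorb.

Halvorsen: $12,850; Becker: $4,350; Delacroix: $9,600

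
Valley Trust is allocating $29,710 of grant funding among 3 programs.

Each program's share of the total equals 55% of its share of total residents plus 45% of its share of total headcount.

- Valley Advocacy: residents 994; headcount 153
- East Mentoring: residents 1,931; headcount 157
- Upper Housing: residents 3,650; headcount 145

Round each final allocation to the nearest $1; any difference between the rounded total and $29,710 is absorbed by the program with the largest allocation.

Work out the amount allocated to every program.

Valley Advocacy: $6,966 · East Mentoring: $9,412 · Upper Housing: $13,332

Totals — residents 6,575, headcount 455.
Blended shares (55% residents + 45% headcount): Valley Advocacy 0.2345; East Mentoring 0.3168; Upper Housing 0.4487.
Raw shares: Valley Advocacy 6,966.01; East Mentoring 9,412.22; Upper Housing 13,331.76.
At nearest $1: Valley Advocacy $6,966; East Mentoring $9,412; Upper Housing $13,332. Sum = $29,710.
Rounded total matches; no reconciliation needed.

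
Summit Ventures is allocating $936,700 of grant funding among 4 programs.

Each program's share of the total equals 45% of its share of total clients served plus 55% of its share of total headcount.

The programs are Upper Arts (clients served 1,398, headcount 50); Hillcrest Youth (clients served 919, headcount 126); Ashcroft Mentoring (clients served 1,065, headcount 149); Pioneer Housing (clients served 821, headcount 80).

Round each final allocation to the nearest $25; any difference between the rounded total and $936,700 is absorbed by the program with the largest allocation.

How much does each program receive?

Clients served total 4,203; headcount total 405.
Blended shares (45% clients served + 55% headcount): Upper Arts 0.2176; Hillcrest Youth 0.2695; Ashcroft Mentoring 0.3164; Pioneer Housing 0.1965.
Unrounded shares: Upper Arts 203,807.22; Hillcrest Youth 252,445.44; Ashcroft Mentoring 296,345.07; Pioneer Housing 184,102.27.
Rounded to nearest $25: Upper Arts $203,800; Hillcrest Youth $252,450; Ashcroft Mentoring $296,350; Pioneer Housing $184,100. Sum = $936,700.
Sum already equals the total — no adjustment.

Upper Arts: $203,800; Hillcrest Youth: $252,450; Ashcroft Mentoring: $296,350; Pioneer Housing: $184,100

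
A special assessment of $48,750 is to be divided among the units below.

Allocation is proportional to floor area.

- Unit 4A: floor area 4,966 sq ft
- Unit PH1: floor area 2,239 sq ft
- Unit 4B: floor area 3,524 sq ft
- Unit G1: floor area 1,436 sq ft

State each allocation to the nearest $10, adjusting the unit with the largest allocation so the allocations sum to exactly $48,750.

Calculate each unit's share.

Total floor area = 12,165.
Proportional shares: Unit 4A 4,966/12,165 × $48,750 = 19,900.74; Unit PH1 2,239/12,165 × $48,750 = 8,972.56; Unit 4B 3,524/12,165 × $48,750 = 14,122.07; Unit G1 1,436/12,165 × $48,750 = 5,754.62.
After rounding ($10): Unit 4A $19,900; Unit PH1 $8,970; Unit 4B $14,120; Unit G1 $5,750. Sum = $48,740.
Difference $48,750 − $48,740 = +$10 applied to largest allocation (Unit 4A): Unit 4A becomes $19,910.

Unit 4A: $19,910; Unit PH1: $8,970; Unit 4B: $14,120; Unit G1: $5,750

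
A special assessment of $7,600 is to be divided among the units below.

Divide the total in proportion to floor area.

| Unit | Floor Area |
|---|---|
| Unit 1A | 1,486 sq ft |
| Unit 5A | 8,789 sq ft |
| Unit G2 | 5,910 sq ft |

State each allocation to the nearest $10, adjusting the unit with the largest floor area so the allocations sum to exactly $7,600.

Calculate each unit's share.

Unit 1A: $700 | Unit 5A: $4,120 | Unit G2: $2,780

Combined floor area = 16,185.
Unrounded shares: Unit 1A 1,486/16,185 × $7,600 = 697.78; Unit 5A 8,789/16,185 × $7,600 = 4,127.06; Unit G2 5,910/16,185 × $7,600 = 2,775.16.
At nearest $10: Unit 1A $700; Unit 5A $4,130; Unit G2 $2,780. Sum = $7,610.
Difference $7,600 − $7,610 = −$10 applied to largest floor area (Unit 5A): Unit 5A becomes $4,120.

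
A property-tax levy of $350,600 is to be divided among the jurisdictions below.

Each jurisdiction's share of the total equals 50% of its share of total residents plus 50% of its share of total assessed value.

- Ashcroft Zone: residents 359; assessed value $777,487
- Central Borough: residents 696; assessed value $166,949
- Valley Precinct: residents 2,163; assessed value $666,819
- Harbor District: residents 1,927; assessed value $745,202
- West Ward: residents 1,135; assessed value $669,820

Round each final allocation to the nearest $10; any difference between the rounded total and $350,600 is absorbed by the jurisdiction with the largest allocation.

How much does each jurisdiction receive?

Residents total 6,280; assessed value total 3,026,277.
Combined weights (50% residents + 50% assessed value): Ashcroft Zone 0.1570; Central Borough 0.0830; Valley Precinct 0.2824; Harbor District 0.2765; West Ward 0.2010.
Proportional shares: Ashcroft Zone 55,057.81; Central Borough 29,098.83; Valley Precinct 99,004.14; Harbor District 96,956.84; West Ward 70,482.37.
At nearest $10: Ashcroft Zone $55,060; Central Borough $29,100; Valley Precinct $99,000; Harbor District $96,960; West Ward $70,480. Sum = $350,600.
Sum already equals the total — no adjustment.

Ashcroft Zone: $55,060 · Central Borough: $29,100 · Valley Precinct: $99,000 · Harbor District: $96,960 · West Ward: $70,480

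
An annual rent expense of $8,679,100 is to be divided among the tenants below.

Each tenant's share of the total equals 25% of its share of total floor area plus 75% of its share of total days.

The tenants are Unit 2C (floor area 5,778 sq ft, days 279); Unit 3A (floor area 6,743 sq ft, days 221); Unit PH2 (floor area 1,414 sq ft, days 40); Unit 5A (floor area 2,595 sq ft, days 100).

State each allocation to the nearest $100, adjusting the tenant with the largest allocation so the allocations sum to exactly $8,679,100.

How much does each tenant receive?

Totals — floor area 16,530, days 640.
Combined weights (25% floor area + 75% days): Unit 2C 0.4143; Unit 3A 0.3610; Unit PH2 0.0683; Unit 5A 0.1564.
Pro-rata amounts: Unit 2C 3,596,095.65; Unit 3A 3,132,856.72; Unit PH2 592,438.49; Unit 5A 1,357,709.14.
Rounded to nearest $100: Unit 2C $3,596,100; Unit 3A $3,132,900; Unit PH2 $592,400; Unit 5A $1,357,700. Sum = $8,679,100.
No rounding difference to absorb.

Unit 2C: $3,596,100 · Unit 3A: $3,132,900 · Unit PH2: $592,400 · Unit 5A: $1,357,700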